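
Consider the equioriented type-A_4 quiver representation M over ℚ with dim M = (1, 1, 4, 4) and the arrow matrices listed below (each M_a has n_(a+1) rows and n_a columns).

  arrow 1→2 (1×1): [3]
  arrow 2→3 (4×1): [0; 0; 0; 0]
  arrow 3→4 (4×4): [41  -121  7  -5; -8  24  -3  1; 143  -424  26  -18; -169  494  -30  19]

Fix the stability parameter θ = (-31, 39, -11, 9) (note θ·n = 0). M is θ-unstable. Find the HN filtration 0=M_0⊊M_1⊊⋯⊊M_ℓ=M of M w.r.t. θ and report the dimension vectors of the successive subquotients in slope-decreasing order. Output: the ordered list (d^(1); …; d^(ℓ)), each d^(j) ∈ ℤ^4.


Via rank(M_{q-1}∘⋯∘M_p): M ≅ I[1,2], I[3,4]^4.
μ_θ-semistable layers: μ^(1)=39; μ^(2)=9; μ^(3)=-11; μ^(4)=-31

((0, 1, 0, 0); (0, 0, 0, 4); (0, 0, 4, 0); (1, 0, 0, 0))


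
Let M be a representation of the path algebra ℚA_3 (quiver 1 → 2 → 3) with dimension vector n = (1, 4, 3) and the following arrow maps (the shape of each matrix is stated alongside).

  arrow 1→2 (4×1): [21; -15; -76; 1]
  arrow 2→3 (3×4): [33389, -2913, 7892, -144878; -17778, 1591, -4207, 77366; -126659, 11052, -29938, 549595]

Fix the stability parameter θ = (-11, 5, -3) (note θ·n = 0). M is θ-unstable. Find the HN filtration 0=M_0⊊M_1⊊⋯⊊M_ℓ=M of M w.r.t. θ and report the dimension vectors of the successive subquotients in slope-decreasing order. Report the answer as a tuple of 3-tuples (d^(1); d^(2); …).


Interval decomposition of M: I[1,3], I[2,2], I[2,3]^2.
HN type (ℓ=3): μ^(1)=5; μ^(2)=1; μ^(3)=-11

((0, 1, 0); (0, 3, 3); (1, 0, 0))


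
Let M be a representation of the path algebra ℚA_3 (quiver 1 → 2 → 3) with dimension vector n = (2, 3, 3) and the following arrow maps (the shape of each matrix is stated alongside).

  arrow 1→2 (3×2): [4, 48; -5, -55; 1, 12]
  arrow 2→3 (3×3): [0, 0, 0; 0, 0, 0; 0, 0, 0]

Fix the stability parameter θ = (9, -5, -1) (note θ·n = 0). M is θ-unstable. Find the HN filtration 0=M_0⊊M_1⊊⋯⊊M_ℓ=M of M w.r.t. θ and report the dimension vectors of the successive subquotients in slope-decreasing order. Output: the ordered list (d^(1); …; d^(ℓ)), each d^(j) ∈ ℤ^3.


Via rank(M_{q-1}∘⋯∘M_p): M ≅ I[1,2]^2, I[2,2], I[3,3]^3.
μ_θ-semistable layers: μ^(1)=2; μ^(2)=-1; μ^(3)=-5

((2, 2, 0); (0, 0, 3); (0, 1, 0))


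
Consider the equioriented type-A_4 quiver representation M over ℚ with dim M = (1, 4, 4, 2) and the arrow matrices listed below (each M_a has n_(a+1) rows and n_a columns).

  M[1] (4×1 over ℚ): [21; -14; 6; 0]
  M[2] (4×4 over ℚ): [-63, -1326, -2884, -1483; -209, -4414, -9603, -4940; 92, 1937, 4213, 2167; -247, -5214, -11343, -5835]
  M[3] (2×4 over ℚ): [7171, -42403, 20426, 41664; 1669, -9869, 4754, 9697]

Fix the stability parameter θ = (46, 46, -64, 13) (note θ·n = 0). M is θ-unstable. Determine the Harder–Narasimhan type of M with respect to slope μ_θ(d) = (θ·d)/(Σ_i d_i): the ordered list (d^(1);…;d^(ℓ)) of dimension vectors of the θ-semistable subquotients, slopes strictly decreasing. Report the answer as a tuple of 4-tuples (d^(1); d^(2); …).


Interval decomposition of M: I[1,4], I[2,3]^2, I[2,4].
HN type (ℓ=3): μ^(1)=13; μ^(2)=28/3; μ^(3)=-9

((0, 0, 0, 2); (1, 1, 1, 0); (0, 3, 3, 0))


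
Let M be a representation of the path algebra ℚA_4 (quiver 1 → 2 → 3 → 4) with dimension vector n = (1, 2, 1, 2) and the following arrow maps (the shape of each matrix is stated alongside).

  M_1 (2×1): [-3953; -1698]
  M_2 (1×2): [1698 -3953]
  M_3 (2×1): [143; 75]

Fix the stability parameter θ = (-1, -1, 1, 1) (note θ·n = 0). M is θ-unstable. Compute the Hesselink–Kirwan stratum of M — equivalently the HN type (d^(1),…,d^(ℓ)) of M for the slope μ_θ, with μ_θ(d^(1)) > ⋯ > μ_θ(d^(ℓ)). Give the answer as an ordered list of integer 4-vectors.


Barcode: M ≅ I[1,2], I[2,4], I[4,4]. HN layers by μ_θ (2 steps, strictly decreasing):
  μ^(1)=1; μ^(2)=-1

((0, 0, 1, 2); (1, 2, 0, 0))


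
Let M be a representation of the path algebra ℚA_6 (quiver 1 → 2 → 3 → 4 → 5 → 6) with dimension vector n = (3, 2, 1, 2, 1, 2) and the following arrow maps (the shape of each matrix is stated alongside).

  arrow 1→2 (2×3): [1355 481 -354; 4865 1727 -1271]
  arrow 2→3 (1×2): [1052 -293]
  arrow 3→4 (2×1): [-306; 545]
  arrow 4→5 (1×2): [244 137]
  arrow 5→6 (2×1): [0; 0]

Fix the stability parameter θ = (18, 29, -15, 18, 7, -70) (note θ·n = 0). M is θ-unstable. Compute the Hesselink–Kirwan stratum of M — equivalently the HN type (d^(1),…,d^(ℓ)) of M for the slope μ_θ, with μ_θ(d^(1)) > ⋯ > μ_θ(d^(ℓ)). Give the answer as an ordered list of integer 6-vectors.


Interval decomposition of M: I[1,1], I[1,2], I[1,5], I[4,4], I[6,6]^2.
HN type (ℓ=5): μ^(1)=29; μ^(2)=18; μ^(3)=25/2; μ^(4)=32/3; μ^(5)=-70

((0, 1, 0, 0, 0, 0); (2, 0, 0, 1, 0, 0); (0, 0, 0, 1, 1, 0); (1, 1, 1, 0, 0, 0); (0, 0, 0, 0, 0, 2))


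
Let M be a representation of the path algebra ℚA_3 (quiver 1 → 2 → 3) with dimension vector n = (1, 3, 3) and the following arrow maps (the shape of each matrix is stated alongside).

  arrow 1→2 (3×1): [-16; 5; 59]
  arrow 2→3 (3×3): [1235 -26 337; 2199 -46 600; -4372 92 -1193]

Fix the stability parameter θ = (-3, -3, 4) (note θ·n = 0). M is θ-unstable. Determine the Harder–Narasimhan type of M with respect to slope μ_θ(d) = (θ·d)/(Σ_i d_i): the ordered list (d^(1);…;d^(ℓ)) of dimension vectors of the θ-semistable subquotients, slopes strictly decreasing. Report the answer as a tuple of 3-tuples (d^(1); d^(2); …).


Interval decomposition of M: I[1,3], I[2,2], I[2,3], I[3,3].
HN type (ℓ=2): μ^(1)=4; μ^(2)=-3

((0, 0, 3); (1, 3, 0))


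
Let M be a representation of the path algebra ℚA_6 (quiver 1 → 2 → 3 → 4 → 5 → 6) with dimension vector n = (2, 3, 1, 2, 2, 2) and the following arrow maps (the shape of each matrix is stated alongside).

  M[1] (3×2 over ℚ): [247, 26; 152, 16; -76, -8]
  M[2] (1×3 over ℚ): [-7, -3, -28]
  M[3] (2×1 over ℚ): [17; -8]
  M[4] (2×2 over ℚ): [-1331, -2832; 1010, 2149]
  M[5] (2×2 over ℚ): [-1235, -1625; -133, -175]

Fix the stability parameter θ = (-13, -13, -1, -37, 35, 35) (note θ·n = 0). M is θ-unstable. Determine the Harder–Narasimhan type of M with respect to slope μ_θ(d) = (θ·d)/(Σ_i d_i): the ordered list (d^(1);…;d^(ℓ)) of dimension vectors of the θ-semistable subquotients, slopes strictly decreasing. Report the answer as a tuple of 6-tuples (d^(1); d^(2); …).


Interval decomposition of M: I[1,1], I[1,6], I[2,2]^2, I[4,5], I[6,6].
HN type (ℓ=4): μ^(1)=35; μ^(2)=-13; μ^(3)=-16; μ^(4)=-37

((0, 0, 0, 0, 2, 2); (1, 2, 0, 0, 0, 0); (1, 1, 1, 1, 0, 0); (0, 0, 0, 1, 0, 0))


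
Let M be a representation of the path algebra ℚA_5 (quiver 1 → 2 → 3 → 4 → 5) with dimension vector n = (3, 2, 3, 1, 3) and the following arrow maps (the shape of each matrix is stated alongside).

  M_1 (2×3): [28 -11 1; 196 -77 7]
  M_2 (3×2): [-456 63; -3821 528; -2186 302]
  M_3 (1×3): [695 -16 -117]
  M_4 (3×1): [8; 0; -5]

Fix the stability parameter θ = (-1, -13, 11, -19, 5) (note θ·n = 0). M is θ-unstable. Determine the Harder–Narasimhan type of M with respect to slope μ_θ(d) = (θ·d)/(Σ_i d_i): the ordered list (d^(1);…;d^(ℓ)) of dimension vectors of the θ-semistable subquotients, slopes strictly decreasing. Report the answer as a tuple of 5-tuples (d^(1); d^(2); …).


Barcode: M ≅ I[1,1]^2, I[1,5], I[2,3], I[3,3], I[5,5]^2. HN layers by μ_θ (6 steps, strictly decreasing):
  μ^(1)=11; μ^(2)=5; μ^(3)=-1; μ^(4)=-4; μ^(5)=-7; μ^(6)=-13

((0, 0, 2, 0, 0); (0, 0, 0, 0, 3); (2, 0, 0, 0, 0); (0, 0, 1, 1, 0); (1, 1, 0, 0, 0); (0, 1, 0, 0, 0))


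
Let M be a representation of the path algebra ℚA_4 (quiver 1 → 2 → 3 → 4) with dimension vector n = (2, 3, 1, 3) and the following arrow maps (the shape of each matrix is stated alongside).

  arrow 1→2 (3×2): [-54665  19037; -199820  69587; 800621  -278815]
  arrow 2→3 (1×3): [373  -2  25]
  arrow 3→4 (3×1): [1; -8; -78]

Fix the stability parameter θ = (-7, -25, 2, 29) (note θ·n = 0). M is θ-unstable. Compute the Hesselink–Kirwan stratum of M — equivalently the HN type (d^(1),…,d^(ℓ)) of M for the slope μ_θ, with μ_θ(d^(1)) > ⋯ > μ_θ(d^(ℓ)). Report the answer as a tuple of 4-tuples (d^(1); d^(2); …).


Barcode: M ≅ I[1,2], I[1,4], I[2,2], I[4,4]^2. HN layers by μ_θ (4 steps, strictly decreasing):
  μ^(1)=29; μ^(2)=2; μ^(3)=-16; μ^(4)=-25

((0, 0, 0, 3); (0, 0, 1, 0); (2, 2, 0, 0); (0, 1, 0, 0))


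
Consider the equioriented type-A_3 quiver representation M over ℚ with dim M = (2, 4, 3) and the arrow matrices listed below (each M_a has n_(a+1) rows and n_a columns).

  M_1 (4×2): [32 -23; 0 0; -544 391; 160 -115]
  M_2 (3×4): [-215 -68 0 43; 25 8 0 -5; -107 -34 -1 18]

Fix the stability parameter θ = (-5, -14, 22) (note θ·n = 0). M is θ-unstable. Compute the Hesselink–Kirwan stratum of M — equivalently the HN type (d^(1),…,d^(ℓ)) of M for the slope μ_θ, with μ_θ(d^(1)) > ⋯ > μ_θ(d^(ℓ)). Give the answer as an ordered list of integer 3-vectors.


Barcode: M ≅ I[1,1], I[1,2], I[2,3]^3. HN layers by μ_θ (4 steps, strictly decreasing):
  μ^(1)=22; μ^(2)=-5; μ^(3)=-19/2; μ^(4)=-14

((0, 0, 3); (1, 0, 0); (1, 1, 0); (0, 3, 0))


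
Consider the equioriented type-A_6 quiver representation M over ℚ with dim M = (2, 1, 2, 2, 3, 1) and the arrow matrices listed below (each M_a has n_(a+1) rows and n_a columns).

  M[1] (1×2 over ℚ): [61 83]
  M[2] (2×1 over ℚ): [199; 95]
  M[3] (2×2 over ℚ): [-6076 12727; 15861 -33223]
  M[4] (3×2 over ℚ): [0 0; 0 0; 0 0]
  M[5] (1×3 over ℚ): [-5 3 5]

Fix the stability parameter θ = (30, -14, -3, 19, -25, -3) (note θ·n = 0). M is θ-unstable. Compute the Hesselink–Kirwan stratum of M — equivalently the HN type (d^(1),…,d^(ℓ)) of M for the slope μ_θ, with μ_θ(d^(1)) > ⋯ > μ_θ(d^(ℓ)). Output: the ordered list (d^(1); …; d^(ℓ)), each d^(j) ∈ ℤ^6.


Via rank(M_{q-1}∘⋯∘M_p): M ≅ I[1,1], I[1,4], I[3,4], I[5,5]^2, I[5,6].
μ_θ-semistable layers: μ^(1)=30; μ^(2)=19; μ^(3)=13/3; μ^(4)=-3; μ^(5)=-25

((1, 0, 0, 0, 0, 0); (0, 0, 0, 2, 0, 0); (1, 1, 1, 0, 0, 0); (0, 0, 1, 0, 0, 1); (0, 0, 0, 0, 3, 0))


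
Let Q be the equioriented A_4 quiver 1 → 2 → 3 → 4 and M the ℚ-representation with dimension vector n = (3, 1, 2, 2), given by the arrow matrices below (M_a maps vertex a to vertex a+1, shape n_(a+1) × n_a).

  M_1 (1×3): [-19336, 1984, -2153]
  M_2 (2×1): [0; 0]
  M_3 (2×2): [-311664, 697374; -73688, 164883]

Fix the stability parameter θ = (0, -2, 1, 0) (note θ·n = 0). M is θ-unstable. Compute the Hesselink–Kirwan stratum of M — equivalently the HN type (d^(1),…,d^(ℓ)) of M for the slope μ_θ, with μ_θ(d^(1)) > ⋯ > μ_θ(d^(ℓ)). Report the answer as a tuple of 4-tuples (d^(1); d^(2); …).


Barcode: M ≅ I[1,1]^2, I[1,2], I[3,3], I[3,4], I[4,4]. HN layers by μ_θ (4 steps, strictly decreasing):
  μ^(1)=1; μ^(2)=1/2; μ^(3)=0; μ^(4)=-1

((0, 0, 1, 0); (0, 0, 1, 1); (2, 0, 0, 1); (1, 1, 0, 0))


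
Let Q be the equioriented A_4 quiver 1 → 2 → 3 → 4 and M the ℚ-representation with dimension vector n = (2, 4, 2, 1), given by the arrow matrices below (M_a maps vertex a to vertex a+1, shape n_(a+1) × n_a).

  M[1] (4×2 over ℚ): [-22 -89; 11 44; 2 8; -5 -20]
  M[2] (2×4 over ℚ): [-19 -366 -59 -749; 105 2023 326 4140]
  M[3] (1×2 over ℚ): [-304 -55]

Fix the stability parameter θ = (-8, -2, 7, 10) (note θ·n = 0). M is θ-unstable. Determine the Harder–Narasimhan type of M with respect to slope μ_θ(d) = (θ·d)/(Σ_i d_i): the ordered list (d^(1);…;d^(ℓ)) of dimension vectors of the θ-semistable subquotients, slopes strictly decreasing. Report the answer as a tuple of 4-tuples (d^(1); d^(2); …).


Via rank(M_{q-1}∘⋯∘M_p): M ≅ I[1,2], I[1,4], I[2,2], I[2,3].
μ_θ-semistable layers: μ^(1)=10; μ^(2)=7; μ^(3)=-2; μ^(4)=-8

((0, 0, 0, 1); (0, 0, 2, 0); (0, 4, 0, 0); (2, 0, 0, 0))


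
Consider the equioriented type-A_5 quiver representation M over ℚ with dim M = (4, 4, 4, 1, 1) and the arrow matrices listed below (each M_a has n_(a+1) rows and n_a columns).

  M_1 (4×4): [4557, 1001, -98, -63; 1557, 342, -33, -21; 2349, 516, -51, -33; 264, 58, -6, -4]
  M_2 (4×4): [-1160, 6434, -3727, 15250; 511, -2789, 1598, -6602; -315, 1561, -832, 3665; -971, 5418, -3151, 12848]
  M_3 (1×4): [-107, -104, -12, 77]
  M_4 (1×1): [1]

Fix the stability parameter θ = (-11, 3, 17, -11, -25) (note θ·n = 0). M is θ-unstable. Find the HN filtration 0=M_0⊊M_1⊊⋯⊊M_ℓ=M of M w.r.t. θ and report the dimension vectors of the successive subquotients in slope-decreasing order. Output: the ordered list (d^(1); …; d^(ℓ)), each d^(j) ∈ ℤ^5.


Interval decomposition of M: I[1,1]^2, I[1,3], I[1,5], I[2,3]^2.
HN type (ℓ=4): μ^(1)=17; μ^(2)=3; μ^(3)=-4; μ^(4)=-11

((0, 0, 3, 0, 0); (0, 3, 0, 0, 0); (0, 1, 1, 1, 1); (4, 0, 0, 0, 0))


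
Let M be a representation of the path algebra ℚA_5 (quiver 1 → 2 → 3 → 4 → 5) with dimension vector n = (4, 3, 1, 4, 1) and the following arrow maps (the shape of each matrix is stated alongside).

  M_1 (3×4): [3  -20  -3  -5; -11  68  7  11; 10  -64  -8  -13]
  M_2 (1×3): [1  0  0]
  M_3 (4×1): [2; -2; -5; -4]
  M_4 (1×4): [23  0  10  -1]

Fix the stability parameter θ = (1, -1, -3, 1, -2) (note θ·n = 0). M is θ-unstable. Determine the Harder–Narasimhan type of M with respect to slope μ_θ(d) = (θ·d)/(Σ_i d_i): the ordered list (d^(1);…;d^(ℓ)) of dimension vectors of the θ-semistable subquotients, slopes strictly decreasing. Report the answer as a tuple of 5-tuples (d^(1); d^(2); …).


Via rank(M_{q-1}∘⋯∘M_p): M ≅ I[1,1]^2, I[1,2], I[1,4], I[2,2], I[4,4]^2, I[4,5].
μ_θ-semistable layers: μ^(1)=1; μ^(2)=0; μ^(3)=-1/2; μ^(4)=-1

((2, 0, 0, 3, 0); (1, 1, 0, 0, 0); (0, 0, 0, 1, 1); (1, 2, 1, 0, 0))


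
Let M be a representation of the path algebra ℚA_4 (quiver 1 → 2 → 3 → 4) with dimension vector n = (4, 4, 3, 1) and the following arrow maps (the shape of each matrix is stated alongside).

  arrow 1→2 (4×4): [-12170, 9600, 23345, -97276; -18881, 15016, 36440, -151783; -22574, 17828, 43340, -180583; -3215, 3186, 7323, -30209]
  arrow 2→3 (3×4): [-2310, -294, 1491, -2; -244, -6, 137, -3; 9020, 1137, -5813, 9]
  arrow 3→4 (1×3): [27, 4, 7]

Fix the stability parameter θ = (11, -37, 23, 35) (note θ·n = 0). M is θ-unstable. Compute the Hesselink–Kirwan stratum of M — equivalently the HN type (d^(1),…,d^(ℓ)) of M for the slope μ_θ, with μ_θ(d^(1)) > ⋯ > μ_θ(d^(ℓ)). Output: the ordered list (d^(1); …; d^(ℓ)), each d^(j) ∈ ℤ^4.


Via rank(M_{q-1}∘⋯∘M_p): M ≅ I[1,2], I[1,3]^2, I[1,4].
μ_θ-semistable layers: μ^(1)=35; μ^(2)=23; μ^(3)=-13

((0, 0, 0, 1); (0, 0, 3, 0); (4, 4, 0, 0))


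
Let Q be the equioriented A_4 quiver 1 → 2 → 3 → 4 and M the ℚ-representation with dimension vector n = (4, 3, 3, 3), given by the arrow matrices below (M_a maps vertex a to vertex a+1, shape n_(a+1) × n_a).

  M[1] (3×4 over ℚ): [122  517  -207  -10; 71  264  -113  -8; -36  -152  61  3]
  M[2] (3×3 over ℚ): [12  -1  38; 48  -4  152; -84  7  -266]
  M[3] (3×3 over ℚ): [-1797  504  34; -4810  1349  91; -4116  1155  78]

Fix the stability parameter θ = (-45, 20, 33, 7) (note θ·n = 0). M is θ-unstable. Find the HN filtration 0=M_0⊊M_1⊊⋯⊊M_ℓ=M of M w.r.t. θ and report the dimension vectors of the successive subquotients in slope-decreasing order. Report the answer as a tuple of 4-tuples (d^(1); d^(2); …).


Barcode: M ≅ I[1,1], I[1,2]^2, I[1,4], I[3,4]^2. HN layers by μ_θ (2 steps, strictly decreasing):
  μ^(1)=20; μ^(2)=-45

((0, 3, 3, 3); (4, 0, 0, 0))


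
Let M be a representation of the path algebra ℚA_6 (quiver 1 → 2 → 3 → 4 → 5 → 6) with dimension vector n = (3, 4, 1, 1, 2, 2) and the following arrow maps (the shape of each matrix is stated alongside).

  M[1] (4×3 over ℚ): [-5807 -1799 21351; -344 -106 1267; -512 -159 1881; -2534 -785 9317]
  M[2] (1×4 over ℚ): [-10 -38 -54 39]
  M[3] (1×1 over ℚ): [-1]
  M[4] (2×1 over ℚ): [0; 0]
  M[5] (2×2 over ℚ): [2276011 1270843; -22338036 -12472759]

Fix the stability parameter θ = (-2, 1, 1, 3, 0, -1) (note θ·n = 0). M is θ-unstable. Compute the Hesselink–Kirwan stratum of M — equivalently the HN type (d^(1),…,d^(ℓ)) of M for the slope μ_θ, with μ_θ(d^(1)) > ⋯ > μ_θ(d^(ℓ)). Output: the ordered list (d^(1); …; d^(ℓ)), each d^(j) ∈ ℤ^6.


Interval decomposition of M: I[1,2]^2, I[1,4], I[2,2], I[5,6]^2.
HN type (ℓ=4): μ^(1)=3; μ^(2)=1; μ^(3)=-1/2; μ^(4)=-2

((0, 0, 0, 1, 0, 0); (0, 4, 1, 0, 0, 0); (0, 0, 0, 0, 2, 2); (3, 0, 0, 0, 0, 0))


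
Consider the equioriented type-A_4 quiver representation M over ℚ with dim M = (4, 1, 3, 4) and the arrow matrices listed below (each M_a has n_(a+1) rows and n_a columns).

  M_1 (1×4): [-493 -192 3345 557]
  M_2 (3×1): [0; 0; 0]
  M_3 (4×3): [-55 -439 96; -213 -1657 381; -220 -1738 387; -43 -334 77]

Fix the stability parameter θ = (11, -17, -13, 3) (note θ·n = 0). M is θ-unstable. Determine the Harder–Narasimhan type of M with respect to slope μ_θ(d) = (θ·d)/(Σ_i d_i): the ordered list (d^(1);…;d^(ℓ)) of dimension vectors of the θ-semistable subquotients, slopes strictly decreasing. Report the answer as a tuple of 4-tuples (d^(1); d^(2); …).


Via rank(M_{q-1}∘⋯∘M_p): M ≅ I[1,1]^3, I[1,2], I[3,4]^3, I[4,4].
μ_θ-semistable layers: μ^(1)=11; μ^(2)=3; μ^(3)=-3; μ^(4)=-13

((3, 0, 0, 0); (0, 0, 0, 4); (1, 1, 0, 0); (0, 0, 3, 0))


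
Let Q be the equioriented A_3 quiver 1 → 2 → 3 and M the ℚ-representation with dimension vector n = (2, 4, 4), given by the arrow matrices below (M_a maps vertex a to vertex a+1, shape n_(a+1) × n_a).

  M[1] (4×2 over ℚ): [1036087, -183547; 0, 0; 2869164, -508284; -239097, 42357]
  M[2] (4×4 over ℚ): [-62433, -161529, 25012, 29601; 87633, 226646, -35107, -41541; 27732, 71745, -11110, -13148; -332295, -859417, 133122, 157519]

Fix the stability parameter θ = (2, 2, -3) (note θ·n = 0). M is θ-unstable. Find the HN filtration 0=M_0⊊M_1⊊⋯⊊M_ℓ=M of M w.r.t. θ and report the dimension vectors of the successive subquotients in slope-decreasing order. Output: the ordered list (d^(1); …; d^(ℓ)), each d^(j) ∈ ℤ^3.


Via rank(M_{q-1}∘⋯∘M_p): M ≅ I[1,1], I[1,2], I[2,3]^3, I[3,3].
μ_θ-semistable layers: μ^(1)=2; μ^(2)=-1/2; μ^(3)=-3

((2, 1, 0); (0, 3, 3); (0, 0, 1))


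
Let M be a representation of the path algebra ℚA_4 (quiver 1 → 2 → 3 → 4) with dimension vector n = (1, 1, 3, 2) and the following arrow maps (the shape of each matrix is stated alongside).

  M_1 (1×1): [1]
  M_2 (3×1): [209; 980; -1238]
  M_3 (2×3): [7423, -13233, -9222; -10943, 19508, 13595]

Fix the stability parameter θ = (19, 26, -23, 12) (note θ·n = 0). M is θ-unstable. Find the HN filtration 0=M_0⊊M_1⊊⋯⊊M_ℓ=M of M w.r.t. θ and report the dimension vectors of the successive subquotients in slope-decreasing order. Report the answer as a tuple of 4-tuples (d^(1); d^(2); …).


Interval decomposition of M: I[1,4], I[3,3], I[3,4].
HN type (ℓ=3): μ^(1)=12; μ^(2)=22/3; μ^(3)=-23

((0, 0, 0, 2); (1, 1, 1, 0); (0, 0, 2, 0))


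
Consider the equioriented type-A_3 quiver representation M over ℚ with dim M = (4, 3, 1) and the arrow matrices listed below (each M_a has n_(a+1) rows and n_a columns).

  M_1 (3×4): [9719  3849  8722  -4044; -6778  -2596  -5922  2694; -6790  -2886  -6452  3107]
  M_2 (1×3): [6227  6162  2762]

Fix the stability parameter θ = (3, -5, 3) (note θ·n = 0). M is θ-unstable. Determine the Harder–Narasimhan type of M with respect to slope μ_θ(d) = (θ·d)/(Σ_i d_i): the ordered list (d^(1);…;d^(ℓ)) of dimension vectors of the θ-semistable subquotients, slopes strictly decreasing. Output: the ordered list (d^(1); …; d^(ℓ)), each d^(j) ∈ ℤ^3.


Barcode: M ≅ I[1,1], I[1,2]^2, I[1,3]. HN layers by μ_θ (2 steps, strictly decreasing):
  μ^(1)=3; μ^(2)=-1

((1, 0, 1); (3, 3, 0))


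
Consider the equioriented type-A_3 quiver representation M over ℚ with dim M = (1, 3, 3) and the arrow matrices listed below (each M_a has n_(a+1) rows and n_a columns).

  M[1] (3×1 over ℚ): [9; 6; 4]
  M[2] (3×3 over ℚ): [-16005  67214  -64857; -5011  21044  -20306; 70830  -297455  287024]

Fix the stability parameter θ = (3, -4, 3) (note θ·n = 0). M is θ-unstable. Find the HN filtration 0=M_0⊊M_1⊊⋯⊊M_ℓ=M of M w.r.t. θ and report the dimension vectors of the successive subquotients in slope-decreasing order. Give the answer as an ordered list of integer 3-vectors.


Barcode: M ≅ I[1,3], I[2,3]^2. HN layers by μ_θ (3 steps, strictly decreasing):
  μ^(1)=3; μ^(2)=-1/2; μ^(3)=-4

((0, 0, 3); (1, 1, 0); (0, 2, 0))


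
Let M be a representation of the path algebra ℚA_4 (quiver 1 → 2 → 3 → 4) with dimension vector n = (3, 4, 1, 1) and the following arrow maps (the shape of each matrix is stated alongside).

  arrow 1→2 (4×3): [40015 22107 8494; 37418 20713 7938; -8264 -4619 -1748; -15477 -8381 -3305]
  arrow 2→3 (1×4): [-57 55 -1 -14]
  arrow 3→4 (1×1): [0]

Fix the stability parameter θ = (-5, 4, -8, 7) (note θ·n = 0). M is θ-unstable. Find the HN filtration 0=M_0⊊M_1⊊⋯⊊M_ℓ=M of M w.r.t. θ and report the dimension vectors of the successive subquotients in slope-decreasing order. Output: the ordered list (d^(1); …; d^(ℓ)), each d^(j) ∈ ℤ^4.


Barcode: M ≅ I[1,2]^2, I[1,3], I[2,2], I[4,4]. HN layers by μ_θ (4 steps, strictly decreasing):
  μ^(1)=7; μ^(2)=4; μ^(3)=-2; μ^(4)=-5

((0, 0, 0, 1); (0, 3, 0, 0); (0, 1, 1, 0); (3, 0, 0, 0))


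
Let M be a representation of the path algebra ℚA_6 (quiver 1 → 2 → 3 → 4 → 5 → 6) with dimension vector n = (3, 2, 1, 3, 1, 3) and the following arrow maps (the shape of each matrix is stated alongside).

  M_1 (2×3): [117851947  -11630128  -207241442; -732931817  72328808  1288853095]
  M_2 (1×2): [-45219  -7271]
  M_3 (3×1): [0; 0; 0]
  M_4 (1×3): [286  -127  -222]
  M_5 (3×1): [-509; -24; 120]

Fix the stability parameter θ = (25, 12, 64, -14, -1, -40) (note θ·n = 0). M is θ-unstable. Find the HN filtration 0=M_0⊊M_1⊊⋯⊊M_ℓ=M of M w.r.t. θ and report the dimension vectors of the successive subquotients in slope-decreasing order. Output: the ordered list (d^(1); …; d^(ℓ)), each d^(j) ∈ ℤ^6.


Barcode: M ≅ I[1,1], I[1,2], I[1,3], I[4,4]^2, I[4,6], I[6,6]^2. HN layers by μ_θ (6 steps, strictly decreasing):
  μ^(1)=64; μ^(2)=25; μ^(3)=37/2; μ^(4)=-14; μ^(5)=-55/3; μ^(6)=-40

((0, 0, 1, 0, 0, 0); (1, 0, 0, 0, 0, 0); (2, 2, 0, 0, 0, 0); (0, 0, 0, 2, 0, 0); (0, 0, 0, 1, 1, 1); (0, 0, 0, 0, 0, 2))


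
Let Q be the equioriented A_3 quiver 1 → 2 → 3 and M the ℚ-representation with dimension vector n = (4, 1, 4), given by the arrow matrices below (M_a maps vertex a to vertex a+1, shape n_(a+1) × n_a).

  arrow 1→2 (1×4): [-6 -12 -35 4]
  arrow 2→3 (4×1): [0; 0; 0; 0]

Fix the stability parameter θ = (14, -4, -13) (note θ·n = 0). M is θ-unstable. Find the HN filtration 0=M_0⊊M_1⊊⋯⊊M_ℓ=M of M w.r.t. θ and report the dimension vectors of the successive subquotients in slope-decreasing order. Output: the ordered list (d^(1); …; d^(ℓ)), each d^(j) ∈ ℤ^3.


Via rank(M_{q-1}∘⋯∘M_p): M ≅ I[1,1]^3, I[1,2], I[3,3]^4.
μ_θ-semistable layers: μ^(1)=14; μ^(2)=5; μ^(3)=-13

((3, 0, 0); (1, 1, 0); (0, 0, 4))


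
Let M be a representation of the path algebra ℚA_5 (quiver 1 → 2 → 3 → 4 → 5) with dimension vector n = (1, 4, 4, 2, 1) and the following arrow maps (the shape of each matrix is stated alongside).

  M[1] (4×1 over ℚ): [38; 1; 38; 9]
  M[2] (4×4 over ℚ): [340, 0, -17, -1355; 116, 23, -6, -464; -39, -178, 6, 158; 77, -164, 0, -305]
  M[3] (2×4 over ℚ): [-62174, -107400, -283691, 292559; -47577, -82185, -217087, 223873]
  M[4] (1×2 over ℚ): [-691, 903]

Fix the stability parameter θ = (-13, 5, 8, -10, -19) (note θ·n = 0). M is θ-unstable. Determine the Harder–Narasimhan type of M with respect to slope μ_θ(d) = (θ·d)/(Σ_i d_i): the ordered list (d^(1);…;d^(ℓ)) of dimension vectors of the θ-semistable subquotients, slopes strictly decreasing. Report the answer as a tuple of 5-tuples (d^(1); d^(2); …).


Via rank(M_{q-1}∘⋯∘M_p): M ≅ I[1,5], I[2,3]^2, I[2,4].
μ_θ-semistable layers: μ^(1)=8; μ^(2)=5; μ^(3)=1; μ^(4)=-4; μ^(5)=-13

((0, 0, 2, 0, 0); (0, 2, 0, 0, 0); (0, 1, 1, 1, 0); (0, 1, 1, 1, 1); (1, 0, 0, 0, 0))


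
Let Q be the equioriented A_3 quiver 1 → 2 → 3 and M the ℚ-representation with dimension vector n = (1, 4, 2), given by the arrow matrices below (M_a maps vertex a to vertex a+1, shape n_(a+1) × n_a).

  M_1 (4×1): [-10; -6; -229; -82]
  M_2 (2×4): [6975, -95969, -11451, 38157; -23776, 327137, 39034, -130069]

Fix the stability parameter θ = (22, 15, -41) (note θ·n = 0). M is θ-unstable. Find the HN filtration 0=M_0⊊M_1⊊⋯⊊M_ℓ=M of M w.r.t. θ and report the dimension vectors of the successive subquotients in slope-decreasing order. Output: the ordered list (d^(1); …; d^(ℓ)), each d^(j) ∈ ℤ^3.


Barcode: M ≅ I[1,3], I[2,2]^2, I[2,3]. HN layers by μ_θ (3 steps, strictly decreasing):
  μ^(1)=15; μ^(2)=-4/3; μ^(3)=-13

((0, 2, 0); (1, 1, 1); (0, 1, 1))


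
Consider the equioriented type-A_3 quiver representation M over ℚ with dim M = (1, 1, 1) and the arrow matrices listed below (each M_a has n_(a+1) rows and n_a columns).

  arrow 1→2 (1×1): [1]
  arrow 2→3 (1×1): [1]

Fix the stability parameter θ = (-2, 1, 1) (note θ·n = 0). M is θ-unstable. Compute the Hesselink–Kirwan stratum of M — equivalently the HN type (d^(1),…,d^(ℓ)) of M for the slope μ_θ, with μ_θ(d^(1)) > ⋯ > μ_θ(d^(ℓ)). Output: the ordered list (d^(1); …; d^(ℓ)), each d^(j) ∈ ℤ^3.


Via rank(M_{q-1}∘⋯∘M_p): M ≅ I[1,3].
μ_θ-semistable layers: μ^(1)=1; μ^(2)=-2

((0, 1, 1); (1, 0, 0))


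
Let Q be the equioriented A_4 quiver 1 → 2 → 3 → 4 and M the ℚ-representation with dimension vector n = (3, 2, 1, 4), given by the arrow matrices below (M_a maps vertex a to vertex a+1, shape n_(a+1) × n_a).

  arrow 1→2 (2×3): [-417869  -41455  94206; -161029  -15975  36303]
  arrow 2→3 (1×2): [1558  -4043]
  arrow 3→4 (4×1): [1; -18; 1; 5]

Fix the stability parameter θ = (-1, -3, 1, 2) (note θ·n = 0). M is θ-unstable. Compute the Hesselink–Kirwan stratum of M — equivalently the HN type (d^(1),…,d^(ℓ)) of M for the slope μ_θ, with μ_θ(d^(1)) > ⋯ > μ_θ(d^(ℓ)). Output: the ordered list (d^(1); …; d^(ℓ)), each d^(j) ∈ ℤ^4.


Via rank(M_{q-1}∘⋯∘M_p): M ≅ I[1,1], I[1,2], I[1,4], I[4,4]^3.
μ_θ-semistable layers: μ^(1)=2; μ^(2)=1; μ^(3)=-1; μ^(4)=-2

((0, 0, 0, 4); (0, 0, 1, 0); (1, 0, 0, 0); (2, 2, 0, 0))


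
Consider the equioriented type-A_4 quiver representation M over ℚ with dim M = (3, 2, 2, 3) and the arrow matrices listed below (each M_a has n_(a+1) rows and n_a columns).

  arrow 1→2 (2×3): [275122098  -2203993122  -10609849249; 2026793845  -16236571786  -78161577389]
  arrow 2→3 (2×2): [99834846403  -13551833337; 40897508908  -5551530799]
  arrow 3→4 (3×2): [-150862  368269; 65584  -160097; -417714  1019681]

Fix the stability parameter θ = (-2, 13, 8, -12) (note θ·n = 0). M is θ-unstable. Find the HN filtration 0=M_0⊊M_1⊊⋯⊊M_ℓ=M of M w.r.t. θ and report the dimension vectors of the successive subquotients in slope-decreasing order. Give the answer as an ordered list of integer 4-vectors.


Barcode: M ≅ I[1,1], I[1,4]^2, I[4,4]. HN layers by μ_θ (3 steps, strictly decreasing):
  μ^(1)=3; μ^(2)=-2; μ^(3)=-12

((0, 2, 2, 2); (3, 0, 0, 0); (0, 0, 0, 1))


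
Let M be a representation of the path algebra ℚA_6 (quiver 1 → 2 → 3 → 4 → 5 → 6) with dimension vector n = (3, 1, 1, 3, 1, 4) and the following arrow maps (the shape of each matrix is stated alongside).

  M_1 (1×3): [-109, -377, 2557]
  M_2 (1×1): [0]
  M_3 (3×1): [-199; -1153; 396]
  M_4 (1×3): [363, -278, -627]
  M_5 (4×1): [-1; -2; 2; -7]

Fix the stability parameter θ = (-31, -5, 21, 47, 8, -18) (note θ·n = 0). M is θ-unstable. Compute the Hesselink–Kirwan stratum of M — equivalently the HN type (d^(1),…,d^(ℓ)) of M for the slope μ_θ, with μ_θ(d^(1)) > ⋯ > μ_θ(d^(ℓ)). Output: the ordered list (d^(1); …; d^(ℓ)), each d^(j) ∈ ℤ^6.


Barcode: M ≅ I[1,1]^2, I[1,2], I[3,6], I[4,4]^2, I[6,6]^3. HN layers by μ_θ (5 steps, strictly decreasing):
  μ^(1)=47; μ^(2)=29/2; μ^(3)=-5; μ^(4)=-18; μ^(5)=-31

((0, 0, 0, 2, 0, 0); (0, 0, 1, 1, 1, 1); (0, 1, 0, 0, 0, 0); (0, 0, 0, 0, 0, 3); (3, 0, 0, 0, 0, 0))


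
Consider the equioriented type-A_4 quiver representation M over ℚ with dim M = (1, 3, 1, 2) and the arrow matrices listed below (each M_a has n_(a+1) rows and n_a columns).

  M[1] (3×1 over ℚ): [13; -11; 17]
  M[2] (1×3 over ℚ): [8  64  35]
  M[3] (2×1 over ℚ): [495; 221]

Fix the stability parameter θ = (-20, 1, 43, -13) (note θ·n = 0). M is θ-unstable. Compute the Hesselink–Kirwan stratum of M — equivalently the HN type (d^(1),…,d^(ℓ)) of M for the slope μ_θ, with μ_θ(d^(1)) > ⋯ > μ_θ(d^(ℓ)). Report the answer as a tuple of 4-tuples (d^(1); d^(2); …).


Barcode: M ≅ I[1,4], I[2,2]^2, I[4,4]. HN layers by μ_θ (4 steps, strictly decreasing):
  μ^(1)=15; μ^(2)=1; μ^(3)=-13; μ^(4)=-20

((0, 0, 1, 1); (0, 3, 0, 0); (0, 0, 0, 1); (1, 0, 0, 0))


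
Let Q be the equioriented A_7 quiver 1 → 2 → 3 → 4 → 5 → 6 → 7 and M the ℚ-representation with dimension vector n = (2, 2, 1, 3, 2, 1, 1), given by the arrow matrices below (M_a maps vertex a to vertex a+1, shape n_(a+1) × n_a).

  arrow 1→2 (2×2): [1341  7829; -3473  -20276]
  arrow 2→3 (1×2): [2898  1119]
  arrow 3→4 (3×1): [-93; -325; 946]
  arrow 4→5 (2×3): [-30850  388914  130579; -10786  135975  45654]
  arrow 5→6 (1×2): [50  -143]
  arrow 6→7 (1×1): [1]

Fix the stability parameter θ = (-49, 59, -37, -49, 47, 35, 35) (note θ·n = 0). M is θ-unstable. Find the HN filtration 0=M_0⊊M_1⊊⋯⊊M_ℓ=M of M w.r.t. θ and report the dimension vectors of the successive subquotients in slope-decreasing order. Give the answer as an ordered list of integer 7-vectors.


Barcode: M ≅ I[1,2], I[1,7], I[4,4], I[4,5]. HN layers by μ_θ (5 steps, strictly decreasing):
  μ^(1)=59; μ^(2)=47; μ^(3)=39; μ^(4)=-9; μ^(5)=-49

((0, 1, 0, 0, 0, 0, 0); (0, 0, 0, 0, 1, 0, 0); (0, 0, 0, 0, 1, 1, 1); (0, 1, 1, 1, 0, 0, 0); (2, 0, 0, 2, 0, 0, 0))


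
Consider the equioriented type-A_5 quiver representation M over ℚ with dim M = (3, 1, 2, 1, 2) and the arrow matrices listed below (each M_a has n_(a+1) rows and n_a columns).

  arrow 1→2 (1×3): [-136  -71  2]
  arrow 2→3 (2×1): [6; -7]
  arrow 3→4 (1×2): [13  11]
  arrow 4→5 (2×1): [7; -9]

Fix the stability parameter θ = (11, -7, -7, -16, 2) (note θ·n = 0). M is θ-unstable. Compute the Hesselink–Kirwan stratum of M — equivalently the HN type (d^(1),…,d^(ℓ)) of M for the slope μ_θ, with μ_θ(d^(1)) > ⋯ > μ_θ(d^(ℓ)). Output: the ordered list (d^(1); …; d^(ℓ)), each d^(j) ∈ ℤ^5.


Via rank(M_{q-1}∘⋯∘M_p): M ≅ I[1,1]^2, I[1,5], I[3,3], I[5,5].
μ_θ-semistable layers: μ^(1)=11; μ^(2)=2; μ^(3)=-19/4; μ^(4)=-7

((2, 0, 0, 0, 0); (0, 0, 0, 0, 2); (1, 1, 1, 1, 0); (0, 0, 1, 0, 0))


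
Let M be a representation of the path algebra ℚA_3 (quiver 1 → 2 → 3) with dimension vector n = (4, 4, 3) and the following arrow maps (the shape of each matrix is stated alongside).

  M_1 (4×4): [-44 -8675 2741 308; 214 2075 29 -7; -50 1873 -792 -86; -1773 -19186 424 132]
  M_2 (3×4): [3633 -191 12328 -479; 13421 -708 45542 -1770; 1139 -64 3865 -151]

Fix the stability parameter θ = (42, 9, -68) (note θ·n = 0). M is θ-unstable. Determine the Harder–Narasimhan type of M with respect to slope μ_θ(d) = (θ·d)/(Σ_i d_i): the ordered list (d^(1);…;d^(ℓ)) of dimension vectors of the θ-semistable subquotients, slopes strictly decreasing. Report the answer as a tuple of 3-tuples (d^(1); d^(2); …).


Via rank(M_{q-1}∘⋯∘M_p): M ≅ I[1,2], I[1,3]^3.
μ_θ-semistable layers: μ^(1)=51/2; μ^(2)=-17/3

((1, 1, 0); (3, 3, 3))


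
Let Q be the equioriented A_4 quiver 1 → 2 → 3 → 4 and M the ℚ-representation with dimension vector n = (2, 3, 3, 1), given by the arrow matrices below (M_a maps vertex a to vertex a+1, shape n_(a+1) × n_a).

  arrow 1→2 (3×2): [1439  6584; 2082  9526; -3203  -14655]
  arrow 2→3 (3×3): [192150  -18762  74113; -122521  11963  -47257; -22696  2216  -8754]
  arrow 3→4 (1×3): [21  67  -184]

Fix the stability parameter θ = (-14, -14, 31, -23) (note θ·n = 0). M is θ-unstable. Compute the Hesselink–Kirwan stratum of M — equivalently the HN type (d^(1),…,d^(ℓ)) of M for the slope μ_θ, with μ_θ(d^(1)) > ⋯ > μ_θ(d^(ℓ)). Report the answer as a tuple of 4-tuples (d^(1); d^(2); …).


Barcode: M ≅ I[1,3], I[1,4], I[2,2], I[3,3]. HN layers by μ_θ (3 steps, strictly decreasing):
  μ^(1)=31; μ^(2)=4; μ^(3)=-14

((0, 0, 2, 0); (0, 0, 1, 1); (2, 3, 0, 0))


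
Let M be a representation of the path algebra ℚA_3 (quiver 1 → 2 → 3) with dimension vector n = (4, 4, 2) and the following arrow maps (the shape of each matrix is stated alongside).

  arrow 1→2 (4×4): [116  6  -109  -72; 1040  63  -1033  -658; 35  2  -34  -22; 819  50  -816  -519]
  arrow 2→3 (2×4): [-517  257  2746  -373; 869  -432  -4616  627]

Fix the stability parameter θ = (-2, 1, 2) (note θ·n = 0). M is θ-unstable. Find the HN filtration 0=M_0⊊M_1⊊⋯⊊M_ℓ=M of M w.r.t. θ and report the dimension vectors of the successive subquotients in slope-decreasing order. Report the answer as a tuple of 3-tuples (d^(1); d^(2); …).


Barcode: M ≅ I[1,2]^2, I[1,3]^2. HN layers by μ_θ (3 steps, strictly decreasing):
  μ^(1)=2; μ^(2)=1; μ^(3)=-2

((0, 0, 2); (0, 4, 0); (4, 0, 0))


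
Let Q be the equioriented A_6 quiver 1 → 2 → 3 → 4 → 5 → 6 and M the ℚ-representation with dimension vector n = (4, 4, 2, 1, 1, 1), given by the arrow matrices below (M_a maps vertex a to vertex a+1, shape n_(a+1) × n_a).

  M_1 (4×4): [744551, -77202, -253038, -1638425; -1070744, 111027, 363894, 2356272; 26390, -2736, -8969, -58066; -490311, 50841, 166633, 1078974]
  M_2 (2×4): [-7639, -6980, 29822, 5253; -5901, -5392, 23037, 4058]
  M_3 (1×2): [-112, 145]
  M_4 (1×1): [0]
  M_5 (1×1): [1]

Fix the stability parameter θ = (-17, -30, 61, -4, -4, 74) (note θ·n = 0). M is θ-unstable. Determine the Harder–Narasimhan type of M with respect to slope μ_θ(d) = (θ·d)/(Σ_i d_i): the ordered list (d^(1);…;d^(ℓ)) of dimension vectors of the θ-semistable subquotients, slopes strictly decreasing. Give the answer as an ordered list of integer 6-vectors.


Via rank(M_{q-1}∘⋯∘M_p): M ≅ I[1,2]^2, I[1,3], I[1,4], I[5,6].
μ_θ-semistable layers: μ^(1)=74; μ^(2)=61; μ^(3)=57/2; μ^(4)=-4; μ^(5)=-47/2

((0, 0, 0, 0, 0, 1); (0, 0, 1, 0, 0, 0); (0, 0, 1, 1, 0, 0); (0, 0, 0, 0, 1, 0); (4, 4, 0, 0, 0, 0))


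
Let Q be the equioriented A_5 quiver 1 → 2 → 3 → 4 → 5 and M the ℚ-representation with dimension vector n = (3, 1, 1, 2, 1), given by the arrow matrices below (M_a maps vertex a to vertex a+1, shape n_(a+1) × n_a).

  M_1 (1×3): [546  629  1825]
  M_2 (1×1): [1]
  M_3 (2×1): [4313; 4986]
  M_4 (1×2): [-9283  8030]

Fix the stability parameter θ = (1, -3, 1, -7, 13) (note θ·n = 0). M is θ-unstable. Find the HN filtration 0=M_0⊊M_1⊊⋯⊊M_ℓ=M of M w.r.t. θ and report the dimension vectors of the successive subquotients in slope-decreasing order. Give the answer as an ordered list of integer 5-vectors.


Interval decomposition of M: I[1,1]^2, I[1,5], I[4,4].
HN type (ℓ=4): μ^(1)=13; μ^(2)=1; μ^(3)=-2; μ^(4)=-7

((0, 0, 0, 0, 1); (2, 0, 0, 0, 0); (1, 1, 1, 1, 0); (0, 0, 0, 1, 0))


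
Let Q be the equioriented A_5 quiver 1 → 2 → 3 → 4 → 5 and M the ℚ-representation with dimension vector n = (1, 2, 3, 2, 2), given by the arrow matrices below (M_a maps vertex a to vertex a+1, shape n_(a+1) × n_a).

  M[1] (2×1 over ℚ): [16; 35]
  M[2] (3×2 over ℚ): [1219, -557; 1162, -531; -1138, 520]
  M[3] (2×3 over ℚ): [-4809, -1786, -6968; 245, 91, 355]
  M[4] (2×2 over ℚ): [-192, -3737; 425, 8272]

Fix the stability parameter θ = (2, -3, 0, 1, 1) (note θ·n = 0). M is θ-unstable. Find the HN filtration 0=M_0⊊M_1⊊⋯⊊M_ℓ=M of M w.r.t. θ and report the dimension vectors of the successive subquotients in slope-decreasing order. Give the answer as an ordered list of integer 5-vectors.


Barcode: M ≅ I[1,5], I[2,5], I[3,3]. HN layers by μ_θ (4 steps, strictly decreasing):
  μ^(1)=1; μ^(2)=0; μ^(3)=-1/2; μ^(4)=-3

((0, 0, 0, 2, 2); (0, 0, 3, 0, 0); (1, 1, 0, 0, 0); (0, 1, 0, 0, 0))


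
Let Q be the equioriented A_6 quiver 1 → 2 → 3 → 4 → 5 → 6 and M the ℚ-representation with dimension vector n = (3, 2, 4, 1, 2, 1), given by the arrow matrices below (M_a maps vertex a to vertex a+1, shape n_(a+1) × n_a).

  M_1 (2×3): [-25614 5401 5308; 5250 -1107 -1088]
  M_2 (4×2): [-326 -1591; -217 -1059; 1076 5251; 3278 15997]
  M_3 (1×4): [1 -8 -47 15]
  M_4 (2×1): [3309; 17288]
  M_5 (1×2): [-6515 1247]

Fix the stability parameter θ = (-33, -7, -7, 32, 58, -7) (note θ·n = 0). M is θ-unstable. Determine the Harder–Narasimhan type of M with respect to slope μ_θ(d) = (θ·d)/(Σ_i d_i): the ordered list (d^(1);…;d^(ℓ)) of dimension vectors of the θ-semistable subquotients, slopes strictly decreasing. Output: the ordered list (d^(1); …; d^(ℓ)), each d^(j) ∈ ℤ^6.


Interval decomposition of M: I[1,1], I[1,3], I[1,6], I[3,3]^2, I[5,5].
HN type (ℓ=4): μ^(1)=58; μ^(2)=83/3; μ^(3)=-7; μ^(4)=-33

((0, 0, 0, 0, 1, 0); (0, 0, 0, 1, 1, 1); (0, 2, 4, 0, 0, 0); (3, 0, 0, 0, 0, 0))


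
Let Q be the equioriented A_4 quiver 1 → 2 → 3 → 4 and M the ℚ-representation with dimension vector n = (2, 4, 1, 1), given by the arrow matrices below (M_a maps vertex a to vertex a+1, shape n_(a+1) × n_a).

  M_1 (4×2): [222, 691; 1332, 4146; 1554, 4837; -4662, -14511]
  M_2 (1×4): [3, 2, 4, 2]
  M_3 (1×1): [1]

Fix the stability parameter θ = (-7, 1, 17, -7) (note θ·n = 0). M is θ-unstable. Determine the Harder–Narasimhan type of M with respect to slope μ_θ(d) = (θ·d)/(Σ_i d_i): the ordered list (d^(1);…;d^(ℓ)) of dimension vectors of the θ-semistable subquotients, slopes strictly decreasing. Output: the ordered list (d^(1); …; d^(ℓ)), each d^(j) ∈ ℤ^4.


Interval decomposition of M: I[1,1], I[1,4], I[2,2]^3.
HN type (ℓ=3): μ^(1)=5; μ^(2)=1; μ^(3)=-7

((0, 0, 1, 1); (0, 4, 0, 0); (2, 0, 0, 0))


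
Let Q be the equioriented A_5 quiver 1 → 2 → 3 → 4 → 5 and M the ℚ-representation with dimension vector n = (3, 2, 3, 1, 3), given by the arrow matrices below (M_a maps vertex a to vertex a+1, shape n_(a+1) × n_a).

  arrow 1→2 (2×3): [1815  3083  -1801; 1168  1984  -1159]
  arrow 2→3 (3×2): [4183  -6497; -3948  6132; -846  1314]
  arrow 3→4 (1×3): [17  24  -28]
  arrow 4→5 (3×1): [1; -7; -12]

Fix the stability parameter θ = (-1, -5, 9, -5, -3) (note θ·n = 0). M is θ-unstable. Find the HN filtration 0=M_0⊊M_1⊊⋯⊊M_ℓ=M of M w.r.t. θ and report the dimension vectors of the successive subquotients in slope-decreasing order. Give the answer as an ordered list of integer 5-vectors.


Via rank(M_{q-1}∘⋯∘M_p): M ≅ I[1,1], I[1,2], I[1,5], I[3,3]^2, I[5,5]^2.
μ_θ-semistable layers: μ^(1)=9; μ^(2)=1/3; μ^(3)=-1; μ^(4)=-3

((0, 0, 2, 0, 0); (0, 0, 1, 1, 1); (1, 0, 0, 0, 0); (2, 2, 0, 0, 2))


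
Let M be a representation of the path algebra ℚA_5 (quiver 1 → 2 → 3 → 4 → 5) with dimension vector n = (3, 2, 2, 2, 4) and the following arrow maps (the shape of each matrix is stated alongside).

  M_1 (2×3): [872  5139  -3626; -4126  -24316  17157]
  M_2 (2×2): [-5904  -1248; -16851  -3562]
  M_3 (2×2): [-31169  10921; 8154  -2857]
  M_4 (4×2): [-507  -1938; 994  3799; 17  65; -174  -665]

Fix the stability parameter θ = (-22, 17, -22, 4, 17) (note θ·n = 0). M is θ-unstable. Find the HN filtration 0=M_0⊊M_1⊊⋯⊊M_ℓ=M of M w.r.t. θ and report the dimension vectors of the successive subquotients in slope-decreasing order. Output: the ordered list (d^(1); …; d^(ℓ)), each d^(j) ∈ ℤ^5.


Via rank(M_{q-1}∘⋯∘M_p): M ≅ I[1,1], I[1,2], I[1,5], I[3,5], I[5,5]^2.
μ_θ-semistable layers: μ^(1)=17; μ^(2)=4; μ^(3)=-5/2; μ^(4)=-22

((0, 1, 0, 0, 4); (0, 0, 0, 2, 0); (0, 1, 1, 0, 0); (3, 0, 1, 0, 0))
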